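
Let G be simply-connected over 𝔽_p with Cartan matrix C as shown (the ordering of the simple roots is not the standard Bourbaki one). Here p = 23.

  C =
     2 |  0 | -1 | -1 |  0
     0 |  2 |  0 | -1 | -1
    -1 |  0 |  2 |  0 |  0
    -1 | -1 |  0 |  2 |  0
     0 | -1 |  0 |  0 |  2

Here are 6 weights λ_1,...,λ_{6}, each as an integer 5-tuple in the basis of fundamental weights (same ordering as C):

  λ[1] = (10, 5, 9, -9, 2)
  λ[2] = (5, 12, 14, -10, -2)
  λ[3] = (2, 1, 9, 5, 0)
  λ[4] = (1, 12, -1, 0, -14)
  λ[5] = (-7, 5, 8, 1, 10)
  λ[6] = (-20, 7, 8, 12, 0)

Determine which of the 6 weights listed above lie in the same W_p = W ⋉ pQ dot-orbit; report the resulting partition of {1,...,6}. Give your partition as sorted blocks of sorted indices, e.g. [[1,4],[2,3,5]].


Dynkin diagram of C (from the 8 off-diagonal −1 entries): A_5.

Ā_23 reps of the 6 weights (A_5, coords as presented):

  [1] (3, 2, 10, 6, 1)
  [2] (3, 2, 10, 6, 1)
  [3] (3, 2, 10, 6, 1)
  [4] (2, 0, 0, 1, 13)
  [5] (2, 2, 3, 4, 11)
  [6] (3, 2, 10, 6, 1)

3 distinct reps among the 6 weights ⇒ 3 W_23-linkage classes:

[[1, 2, 3, 6], [4], [5]]


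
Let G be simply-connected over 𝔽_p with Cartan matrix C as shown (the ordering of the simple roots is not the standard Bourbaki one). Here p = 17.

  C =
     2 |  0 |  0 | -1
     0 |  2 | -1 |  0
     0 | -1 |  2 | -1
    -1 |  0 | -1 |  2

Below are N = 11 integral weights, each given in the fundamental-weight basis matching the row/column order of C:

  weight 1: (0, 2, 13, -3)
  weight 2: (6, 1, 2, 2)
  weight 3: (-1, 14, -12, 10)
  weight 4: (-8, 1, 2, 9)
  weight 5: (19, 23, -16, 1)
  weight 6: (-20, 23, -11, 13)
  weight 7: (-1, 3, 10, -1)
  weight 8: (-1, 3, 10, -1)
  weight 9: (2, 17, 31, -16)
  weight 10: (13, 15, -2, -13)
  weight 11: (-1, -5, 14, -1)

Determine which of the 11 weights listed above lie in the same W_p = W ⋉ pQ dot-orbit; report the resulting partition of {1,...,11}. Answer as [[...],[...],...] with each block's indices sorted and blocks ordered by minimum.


C ↔ A_4 under row/col permutation; |W(A_4)| = 120.

Folding the 11 weights λ_j+ρ into Ā_17 (reps in the given 4-coord order):

    λ_1+ρ ↦ (1, 3, 12, 1)
    λ_2+ρ ↦ (7, 2, 3, 3)
    λ_3+ρ ↦ (0, 4, 11, 0)
    λ_4+ρ ↦ (7, 2, 3, 3)
    λ_5+ρ ↦ (7, 2, 3, 3)
    λ_6+ρ ↦ (7, 2, 3, 3)
    λ_7+ρ ↦ (0, 4, 11, 0)
    λ_8+ρ ↦ (0, 4, 11, 0)
    λ_9+ρ ↦ (1, 3, 12, 1)
    λ_10+ρ ↦ (1, 3, 12, 1)
    λ_11+ρ ↦ (0, 4, 11, 0)

Partition of {1..11} into 3 W_17-dot-orbits:

[[1, 9, 10], [2, 4, 5, 6], [3, 7, 8, 11]]


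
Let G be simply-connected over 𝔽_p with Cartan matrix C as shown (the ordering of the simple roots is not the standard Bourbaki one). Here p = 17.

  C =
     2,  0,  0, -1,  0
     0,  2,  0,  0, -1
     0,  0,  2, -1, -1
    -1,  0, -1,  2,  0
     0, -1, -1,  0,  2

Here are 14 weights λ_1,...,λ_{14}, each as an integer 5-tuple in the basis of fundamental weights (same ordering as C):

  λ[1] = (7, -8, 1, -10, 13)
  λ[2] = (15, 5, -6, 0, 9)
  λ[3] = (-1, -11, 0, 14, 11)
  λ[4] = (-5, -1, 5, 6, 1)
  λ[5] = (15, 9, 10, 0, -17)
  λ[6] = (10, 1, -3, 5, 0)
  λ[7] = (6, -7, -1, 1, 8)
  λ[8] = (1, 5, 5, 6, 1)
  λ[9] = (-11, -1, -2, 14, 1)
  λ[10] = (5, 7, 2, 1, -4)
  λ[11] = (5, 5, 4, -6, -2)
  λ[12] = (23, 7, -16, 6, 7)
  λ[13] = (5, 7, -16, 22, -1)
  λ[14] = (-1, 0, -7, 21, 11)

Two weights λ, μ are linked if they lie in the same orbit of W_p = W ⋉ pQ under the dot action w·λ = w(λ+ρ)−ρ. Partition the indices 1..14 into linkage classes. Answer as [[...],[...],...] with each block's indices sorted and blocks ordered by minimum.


C ↔ A_5 under row/col permutation; |W(A_5)| = 720.

Ā_17 reps of the 14 weights (A_5, coords as presented):

    1: (1, 7, 7, 1, 0)
    2: (1, 5, 1, 4, 0)
    3: (10, 0, 1, 4, 1)
    4: (4, 0, 6, 3, 2)
    5: (1, 5, 1, 4, 0)
    6: (10, 0, 1, 4, 1)
    7: (6, 5, 0, 2, 3)
    8: (4, 0, 6, 3, 2)
    9: (10, 0, 1, 4, 1)
    10: (6, 5, 0, 2, 3)
    11: (1, 5, 1, 4, 0)
    12: (1, 7, 7, 1, 0)
    13: (6, 5, 0, 2, 3)
    14: (1, 5, 1, 4, 0)

Grouping the 14 weights by Ā_17-representative: 5 linkage classes.

[[1, 12], [2, 5, 11, 14], [3, 6, 9], [4, 8], [7, 10, 13]]


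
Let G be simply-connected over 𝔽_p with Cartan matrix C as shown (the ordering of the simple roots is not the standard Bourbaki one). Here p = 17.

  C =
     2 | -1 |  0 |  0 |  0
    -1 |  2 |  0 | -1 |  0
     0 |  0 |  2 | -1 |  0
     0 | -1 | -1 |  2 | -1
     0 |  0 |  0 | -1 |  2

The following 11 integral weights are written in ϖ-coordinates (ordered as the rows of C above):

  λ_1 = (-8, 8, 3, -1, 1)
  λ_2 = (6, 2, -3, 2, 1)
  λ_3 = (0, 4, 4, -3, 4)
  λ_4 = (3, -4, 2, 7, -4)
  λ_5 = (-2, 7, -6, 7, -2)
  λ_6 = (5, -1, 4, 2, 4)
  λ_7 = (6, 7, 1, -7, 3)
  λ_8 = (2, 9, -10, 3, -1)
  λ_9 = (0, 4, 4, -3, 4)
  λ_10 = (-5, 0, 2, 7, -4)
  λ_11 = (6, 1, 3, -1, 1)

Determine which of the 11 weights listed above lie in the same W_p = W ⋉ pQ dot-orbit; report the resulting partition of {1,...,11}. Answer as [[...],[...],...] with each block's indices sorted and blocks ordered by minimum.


Root system D_5: the 5×5 matrix C matches after relabeling.

W_17-reps of the 11 weights in Ā_17 (same 5-coord order as C):

  [1] (7, 2, 4, 0, 2) · [2] (7, 1, 2, 1, 2) · [3] (1, 3, 3, 2, 3) · [4] (1, 3, 3, 2, 3) · [5] (0, 1, 5, 1, 1) · [6] (1, 3, 3, 2, 3) · [7] (7, 2, 4, 0, 2) · [8] (3, 0, 4, 0, 5) · [9] (1, 3, 3, 2, 3) · [10] (1, 3, 3, 2, 3) · [11] (7, 2, 4, 0, 2)

Partition of {1..11} into 5 W_17-dot-orbits:

[[1, 7, 11], [2], [3, 4, 6, 9, 10], [5], [8]]


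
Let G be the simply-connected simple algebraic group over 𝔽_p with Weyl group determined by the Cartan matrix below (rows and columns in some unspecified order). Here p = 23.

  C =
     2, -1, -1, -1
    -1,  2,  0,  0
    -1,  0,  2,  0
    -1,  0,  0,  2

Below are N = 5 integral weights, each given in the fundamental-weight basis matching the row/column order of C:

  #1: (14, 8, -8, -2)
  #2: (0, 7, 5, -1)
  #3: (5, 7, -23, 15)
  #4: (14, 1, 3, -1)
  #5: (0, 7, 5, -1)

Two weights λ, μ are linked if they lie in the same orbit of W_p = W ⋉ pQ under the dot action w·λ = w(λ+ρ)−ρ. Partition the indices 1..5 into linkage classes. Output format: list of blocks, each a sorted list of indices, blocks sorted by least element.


Dynkin diagram of C (from the 6 off-diagonal −1 entries): D_4.

Alcove-folded reps (p=23, 5 weights, presented ϖ-order):

  λ_1 → (1, 8, 6, 0) · λ_2 → (1, 8, 6, 0) · λ_3 → (1, 8, 6, 0) · λ_4 → (2, 2, 4, 0) · λ_5 → (1, 8, 6, 0)

Grouping the 5 weights by Ā_23-representative: 2 linkage classes.

[[1, 2, 3, 5], [4]]


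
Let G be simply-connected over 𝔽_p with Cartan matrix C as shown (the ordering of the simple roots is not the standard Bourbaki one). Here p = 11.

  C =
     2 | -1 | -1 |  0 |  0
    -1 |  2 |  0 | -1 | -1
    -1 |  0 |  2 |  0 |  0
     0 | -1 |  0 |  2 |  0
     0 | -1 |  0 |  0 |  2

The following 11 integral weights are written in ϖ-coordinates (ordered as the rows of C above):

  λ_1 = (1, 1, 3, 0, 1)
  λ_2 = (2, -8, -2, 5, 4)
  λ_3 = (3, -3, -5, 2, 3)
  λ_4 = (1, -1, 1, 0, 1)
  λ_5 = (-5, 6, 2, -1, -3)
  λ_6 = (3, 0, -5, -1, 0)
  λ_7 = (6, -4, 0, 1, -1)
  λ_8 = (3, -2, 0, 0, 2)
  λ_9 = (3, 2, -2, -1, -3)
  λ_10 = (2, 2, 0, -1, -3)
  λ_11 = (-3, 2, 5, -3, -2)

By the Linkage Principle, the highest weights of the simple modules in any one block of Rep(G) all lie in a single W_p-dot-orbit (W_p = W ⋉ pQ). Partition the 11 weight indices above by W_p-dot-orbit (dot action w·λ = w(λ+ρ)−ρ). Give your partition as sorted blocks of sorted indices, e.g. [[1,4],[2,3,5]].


D_5 Cartan matrix, 5 simple roots permuted; ρ=(1,1,1,1,1).

Each λ_j+ρ reduced to Ā_11; 5-tuples below use C's row order:

    λ_1 → (2, 0, 2, 1, 2)
    λ_2 → (0, 1, 4, 0, 1)
    λ_3 → (2, 0, 2, 1, 2)
    λ_4 → (2, 0, 2, 1, 2)
    λ_5 → (3, 1, 1, 0, 2)
    λ_6 → (0, 1, 4, 0, 1)
    λ_7 → (3, 1, 1, 0, 2)
    λ_8 → (3, 1, 1, 0, 2)
    λ_9 → (3, 1, 1, 0, 2)
    λ_10 → (3, 1, 1, 0, 2)
    λ_11 → (0, 1, 4, 0, 1)

The 11 indices split into 3 linkage classes (same alcove rep ⇔ same W_11-dot-orbit):

[[1, 3, 4], [2, 6, 11], [5, 7, 8, 9, 10]]


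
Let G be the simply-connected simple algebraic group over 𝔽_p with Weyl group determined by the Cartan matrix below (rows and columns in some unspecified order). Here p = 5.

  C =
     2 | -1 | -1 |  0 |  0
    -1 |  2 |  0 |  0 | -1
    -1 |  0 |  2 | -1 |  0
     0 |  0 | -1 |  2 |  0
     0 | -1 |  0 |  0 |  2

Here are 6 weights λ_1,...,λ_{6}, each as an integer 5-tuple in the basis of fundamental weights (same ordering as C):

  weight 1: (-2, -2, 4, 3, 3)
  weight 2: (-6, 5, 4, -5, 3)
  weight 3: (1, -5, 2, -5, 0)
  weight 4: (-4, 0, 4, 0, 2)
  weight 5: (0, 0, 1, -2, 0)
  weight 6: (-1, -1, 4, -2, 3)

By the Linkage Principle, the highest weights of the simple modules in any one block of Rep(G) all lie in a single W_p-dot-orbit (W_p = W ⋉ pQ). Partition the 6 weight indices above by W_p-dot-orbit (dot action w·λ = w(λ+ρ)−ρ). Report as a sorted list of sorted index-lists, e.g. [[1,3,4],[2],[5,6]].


Root system A_5: the 5×5 matrix C matches after relabeling.

W_5-reps of the 6 weights in Ā_5 (same 5-coord order as C):

  [1] (1, 1, 1, 1, 1) · [2] (0, 0, 1, 3, 0) · [3] (1, 1, 1, 1, 1) · [4] (1, 1, 1, 1, 1) · [5] (1, 1, 1, 1, 1) · [6] (0, 0, 1, 3, 0)

2 distinct reps among the 6 weights ⇒ 2 W_5-linkage classes:

[[1, 3, 4, 5], [2, 6]]


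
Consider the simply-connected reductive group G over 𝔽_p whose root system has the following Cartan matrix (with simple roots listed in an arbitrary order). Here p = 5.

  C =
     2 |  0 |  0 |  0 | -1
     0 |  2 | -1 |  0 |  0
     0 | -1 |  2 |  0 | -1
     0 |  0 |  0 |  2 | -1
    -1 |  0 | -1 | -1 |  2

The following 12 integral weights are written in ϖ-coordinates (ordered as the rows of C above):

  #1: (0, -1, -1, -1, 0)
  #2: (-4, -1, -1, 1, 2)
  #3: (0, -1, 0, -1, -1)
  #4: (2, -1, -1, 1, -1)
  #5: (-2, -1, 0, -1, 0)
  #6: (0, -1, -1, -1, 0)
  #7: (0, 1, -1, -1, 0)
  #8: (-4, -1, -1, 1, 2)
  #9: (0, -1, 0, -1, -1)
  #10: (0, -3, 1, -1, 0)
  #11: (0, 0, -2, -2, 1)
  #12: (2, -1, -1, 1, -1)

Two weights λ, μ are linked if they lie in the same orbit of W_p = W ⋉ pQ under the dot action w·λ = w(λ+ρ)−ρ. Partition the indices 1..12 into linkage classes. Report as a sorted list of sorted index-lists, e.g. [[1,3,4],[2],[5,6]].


C ↔ D_5 under row/col permutation; |W(D_5)| = 1920.

λ_j+ρ reflected into Ā_5 (⟨·,θ^∨⟩≤5); 5-tuples as given:

  [1] (1, 0, 0, 0, 1)
  [2] (3, 0, 0, 2, 0)
  [3] (1, 0, 1, 0, 0)
  [4] (3, 0, 0, 2, 0)
  [5] (1, 0, 1, 0, 0)
  [6] (1, 0, 0, 0, 1)
  [7] (1, 2, 0, 0, 1)
  [8] (3, 0, 0, 2, 0)
  [9] (1, 0, 1, 0, 0)
  [10] (1, 2, 0, 0, 1)
  [11] (1, 0, 1, 1, 0)
  [12] (3, 0, 0, 2, 0)

5 distinct reps among the 12 weights ⇒ 5 W_5-linkage classes:

[[1, 6], [2, 4, 8, 12], [3, 5, 9], [7, 10], [11]]


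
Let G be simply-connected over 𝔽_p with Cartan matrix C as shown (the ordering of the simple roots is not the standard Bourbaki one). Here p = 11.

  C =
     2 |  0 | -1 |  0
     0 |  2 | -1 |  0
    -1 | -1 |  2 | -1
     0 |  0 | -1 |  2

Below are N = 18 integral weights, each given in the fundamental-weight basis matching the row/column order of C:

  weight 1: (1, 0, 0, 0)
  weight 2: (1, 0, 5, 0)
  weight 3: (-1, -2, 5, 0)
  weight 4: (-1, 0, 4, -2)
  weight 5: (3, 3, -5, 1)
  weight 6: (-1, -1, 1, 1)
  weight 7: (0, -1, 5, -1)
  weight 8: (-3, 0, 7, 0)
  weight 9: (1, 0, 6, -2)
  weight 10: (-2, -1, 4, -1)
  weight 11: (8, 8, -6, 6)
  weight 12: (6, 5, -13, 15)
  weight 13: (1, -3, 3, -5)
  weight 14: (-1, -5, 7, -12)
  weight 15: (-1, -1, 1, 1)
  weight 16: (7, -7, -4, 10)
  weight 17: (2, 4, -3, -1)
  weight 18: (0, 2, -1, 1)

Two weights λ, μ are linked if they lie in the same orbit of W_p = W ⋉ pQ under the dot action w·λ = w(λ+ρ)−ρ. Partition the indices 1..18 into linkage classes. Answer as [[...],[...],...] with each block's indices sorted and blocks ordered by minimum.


Dynkin diagram of C (from the 6 off-diagonal −1 entries): D_4.

Ā_11 reps of the 18 weights (D_4, coords as presented):

    λ_1 → (2, 1, 1, 1)
    λ_2 → (2, 1, 1, 1)
    λ_3 → (0, 1, 4, 1)
    λ_4 → (0, 1, 4, 1)
    λ_5 → (0, 0, 2, 2)
    λ_6 → (0, 0, 2, 2)
    λ_7 → (1, 0, 4, 0)
    λ_8 → (2, 1, 1, 1)
    λ_9 → (2, 1, 1, 1)
    λ_10 → (1, 0, 4, 0)
    λ_11 → (0, 0, 2, 2)
    λ_12 → (0, 1, 4, 1)
    λ_13 → (0, 0, 2, 2)
    λ_14 → (4, 0, 3, 1)
    λ_15 → (0, 0, 2, 2)
    λ_16 → (1, 3, 0, 2)
    λ_17 → (1, 3, 0, 2)
    λ_18 → (1, 3, 0, 2)

These 18 weights hit 6 W_11-dot-orbits; sizes (4, 3, 5, 2, 1, 3):

[[1, 2, 8, 9], [3, 4, 12], [5, 6, 11, 13, 15], [7, 10], [14], [16, 17, 18]]


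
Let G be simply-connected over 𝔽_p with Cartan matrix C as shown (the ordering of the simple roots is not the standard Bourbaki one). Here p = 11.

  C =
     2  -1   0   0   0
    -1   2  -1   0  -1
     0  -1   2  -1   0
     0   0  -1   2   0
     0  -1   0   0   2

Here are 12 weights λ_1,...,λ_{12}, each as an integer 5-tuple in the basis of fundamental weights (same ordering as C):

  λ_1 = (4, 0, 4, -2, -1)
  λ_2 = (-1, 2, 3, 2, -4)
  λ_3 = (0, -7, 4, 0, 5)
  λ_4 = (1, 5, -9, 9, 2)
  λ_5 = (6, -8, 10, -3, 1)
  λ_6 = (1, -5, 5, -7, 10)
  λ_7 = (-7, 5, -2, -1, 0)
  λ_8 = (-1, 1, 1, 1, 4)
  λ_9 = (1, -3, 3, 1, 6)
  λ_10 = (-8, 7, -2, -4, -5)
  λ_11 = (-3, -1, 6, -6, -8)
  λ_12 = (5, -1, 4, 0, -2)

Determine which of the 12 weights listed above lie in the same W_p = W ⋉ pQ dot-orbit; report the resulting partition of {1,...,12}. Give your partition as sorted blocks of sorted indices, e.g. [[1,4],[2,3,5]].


Dynkin diagram of C (from the 8 off-diagonal −1 entries): D_5.

W_11-reps of the 12 weights in Ā_11 (same 5-coord order as C):

  1: (5, 0, 1, 0, 0);  2: (0, 0, 1, 3, 3);  3: (5, 0, 1, 0, 0);  4: (0, 0, 2, 0, 1);  5: (0, 0, 2, 0, 5);  6: (0, 0, 2, 0, 5);  7: (5, 0, 1, 0, 0);  8: (0, 0, 2, 0, 5);  9: (0, 0, 2, 0, 5);  10: (0, 0, 1, 3, 3);  11: (0, 0, 2, 0, 5);  12: (5, 0, 1, 0, 0)

These 12 weights hit 4 W_11-dot-orbits; sizes (4, 2, 1, 5):

[[1, 3, 7, 12], [2, 10], [4], [5, 6, 8, 9, 11]]


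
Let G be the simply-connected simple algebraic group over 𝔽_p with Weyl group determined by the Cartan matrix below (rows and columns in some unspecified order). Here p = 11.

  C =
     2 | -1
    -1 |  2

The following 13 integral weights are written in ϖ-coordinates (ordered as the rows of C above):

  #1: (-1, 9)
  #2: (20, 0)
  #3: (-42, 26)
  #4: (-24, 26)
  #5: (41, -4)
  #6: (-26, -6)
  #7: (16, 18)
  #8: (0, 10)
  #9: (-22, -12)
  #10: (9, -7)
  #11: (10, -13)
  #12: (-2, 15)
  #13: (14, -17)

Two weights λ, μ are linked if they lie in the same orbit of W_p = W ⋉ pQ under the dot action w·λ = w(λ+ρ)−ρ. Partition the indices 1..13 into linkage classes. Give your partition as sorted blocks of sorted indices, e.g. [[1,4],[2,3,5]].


Cartan matrix: type A_2 (|W|=6); un-permuting the 2 rows.

W_11-reps of the 13 weights in Ā_11 (same 2-coord order as C):

  λ_1 → (0, 10);  λ_2 → (0, 10);  λ_3 → (3, 5);  λ_4 → (4, 6);  λ_5 → (6, 3);  λ_6 → (3, 5);  λ_7 → (3, 5);  λ_8 → (0, 10);  λ_9 → (0, 10);  λ_10 → (4, 6);  λ_11 → (0, 10);  λ_12 → (4, 6);  λ_13 → (4, 6)

These 13 weights hit 4 W_11-dot-orbits; sizes (5, 3, 4, 1):

[[1, 2, 8, 9, 11], [3, 6, 7], [4, 10, 12, 13], [5]]


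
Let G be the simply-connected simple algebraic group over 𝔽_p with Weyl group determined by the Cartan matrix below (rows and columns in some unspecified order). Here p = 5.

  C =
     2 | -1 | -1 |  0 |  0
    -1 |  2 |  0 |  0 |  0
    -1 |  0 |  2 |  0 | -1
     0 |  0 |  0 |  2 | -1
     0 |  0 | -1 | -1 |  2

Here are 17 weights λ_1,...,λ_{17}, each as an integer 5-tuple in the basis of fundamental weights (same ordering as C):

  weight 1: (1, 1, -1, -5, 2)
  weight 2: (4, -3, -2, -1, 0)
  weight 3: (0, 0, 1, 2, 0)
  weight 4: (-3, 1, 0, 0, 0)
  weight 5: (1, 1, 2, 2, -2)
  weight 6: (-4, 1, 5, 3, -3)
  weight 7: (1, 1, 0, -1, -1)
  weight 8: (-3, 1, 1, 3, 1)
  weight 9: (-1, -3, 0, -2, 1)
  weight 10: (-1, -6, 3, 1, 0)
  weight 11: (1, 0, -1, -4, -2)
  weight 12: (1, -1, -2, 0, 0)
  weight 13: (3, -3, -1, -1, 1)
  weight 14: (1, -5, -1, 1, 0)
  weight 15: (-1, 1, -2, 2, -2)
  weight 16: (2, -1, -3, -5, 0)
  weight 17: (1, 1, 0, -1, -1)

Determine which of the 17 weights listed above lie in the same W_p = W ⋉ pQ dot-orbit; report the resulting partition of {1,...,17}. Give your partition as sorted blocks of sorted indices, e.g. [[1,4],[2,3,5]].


Dynkin diagram of C (from the 8 off-diagonal −1 entries): A_5.

Ā_5 reps of the 17 weights (A_5, coords as presented):

    λ_1+ρ ↦ (1, 0, 1, 1, 0)
    λ_2+ρ ↦ (2, 2, 1, 0, 0)
    λ_3+ρ ↦ (1, 1, 1, 0, 1)
    λ_4+ρ ↦ (1, 0, 1, 1, 0)
    λ_5+ρ ↦ (0, 2, 1, 1, 1)
    λ_6+ρ ↦ (0, 2, 1, 1, 1)
    λ_7+ρ ↦ (2, 2, 1, 0, 0)
    λ_8+ρ ↦ (0, 2, 1, 1, 1)
    λ_9+ρ ↦ (1, 0, 1, 1, 0)
    λ_10+ρ ↦ (2, 2, 1, 0, 0)
    λ_11+ρ ↦ (1, 1, 1, 0, 1)
    λ_12+ρ ↦ (1, 0, 1, 1, 0)
    λ_13+ρ ↦ (2, 1, 0, 1, 1)
    λ_14+ρ ↦ (0, 2, 1, 1, 1)
    λ_15+ρ ↦ (1, 0, 1, 1, 0)
    λ_16+ρ ↦ (0, 2, 1, 1, 1)
    λ_17+ρ ↦ (2, 2, 1, 0, 0)

Partition of {1..17} into 5 W_5-dot-orbits:

[[1, 4, 9, 12, 15], [2, 7, 10, 17], [3, 11], [5, 6, 8, 14, 16], [13]]


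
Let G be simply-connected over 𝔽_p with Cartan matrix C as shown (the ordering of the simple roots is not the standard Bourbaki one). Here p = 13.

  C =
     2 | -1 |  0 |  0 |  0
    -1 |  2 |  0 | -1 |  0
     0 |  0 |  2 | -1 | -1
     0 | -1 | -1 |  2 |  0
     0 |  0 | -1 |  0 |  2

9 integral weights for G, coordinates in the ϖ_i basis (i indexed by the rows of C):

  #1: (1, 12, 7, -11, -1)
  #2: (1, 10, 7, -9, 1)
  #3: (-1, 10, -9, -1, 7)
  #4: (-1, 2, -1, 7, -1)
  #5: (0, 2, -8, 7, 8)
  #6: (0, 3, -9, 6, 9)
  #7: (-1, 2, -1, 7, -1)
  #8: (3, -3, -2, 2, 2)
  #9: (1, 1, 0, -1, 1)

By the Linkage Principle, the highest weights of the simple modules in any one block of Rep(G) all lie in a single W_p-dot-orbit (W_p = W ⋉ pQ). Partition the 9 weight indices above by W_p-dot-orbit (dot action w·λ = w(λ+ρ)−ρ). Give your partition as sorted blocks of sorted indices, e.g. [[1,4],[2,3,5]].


Dynkin diagram of C (from the 8 off-diagonal −1 entries): A_5.

λ_j+ρ reflected into Ā_13 (⟨·,θ^∨⟩≤13); 5-tuples as given:

  1: (0, 3, 0, 8, 0) · 2: (0, 3, 0, 8, 0) · 3: (0, 3, 0, 8, 0) · 4: (0, 3, 0, 8, 0) · 5: (0, 3, 7, 1, 1) · 6: (0, 3, 7, 1, 1) · 7: (0, 3, 0, 8, 0) · 8: (2, 2, 1, 0, 2) · 9: (2, 2, 1, 0, 2)

Grouping the 9 weights by Ā_13-representative: 3 linkage classes.

[[1, 2, 3, 4, 7], [5, 6], [8, 9]]


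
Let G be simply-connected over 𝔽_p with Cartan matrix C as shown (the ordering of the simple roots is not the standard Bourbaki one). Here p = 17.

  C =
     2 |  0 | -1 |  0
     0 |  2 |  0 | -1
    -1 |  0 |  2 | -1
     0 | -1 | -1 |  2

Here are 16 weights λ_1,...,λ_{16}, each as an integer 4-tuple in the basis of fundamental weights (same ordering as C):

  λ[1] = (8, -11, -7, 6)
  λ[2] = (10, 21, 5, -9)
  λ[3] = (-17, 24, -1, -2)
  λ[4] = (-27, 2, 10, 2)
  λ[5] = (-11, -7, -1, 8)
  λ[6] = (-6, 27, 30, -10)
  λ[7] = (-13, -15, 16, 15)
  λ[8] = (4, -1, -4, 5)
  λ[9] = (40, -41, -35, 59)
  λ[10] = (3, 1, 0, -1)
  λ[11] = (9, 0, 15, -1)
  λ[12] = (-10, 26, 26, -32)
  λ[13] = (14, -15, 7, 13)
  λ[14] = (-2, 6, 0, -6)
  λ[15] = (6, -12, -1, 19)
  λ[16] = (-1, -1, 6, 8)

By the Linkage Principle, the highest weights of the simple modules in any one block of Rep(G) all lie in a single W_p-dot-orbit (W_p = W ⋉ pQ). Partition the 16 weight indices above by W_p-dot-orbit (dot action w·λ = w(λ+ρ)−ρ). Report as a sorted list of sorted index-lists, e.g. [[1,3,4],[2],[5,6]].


Type A_4, rank 4, |W|=120; reorder rows/cols to standard.

Ā_17 reps of the 16 weights (A_4, coords as presented):

  1: (0, 1, 3, 6);  2: (2, 0, 3, 3);  3: (0, 0, 7, 9);  4: (2, 0, 3, 3);  5: (0, 1, 3, 6);  6: (1, 9, 5, 0);  7: (4, 2, 1, 0);  8: (2, 0, 3, 3);  9: (0, 1, 3, 6);  10: (4, 2, 1, 0);  11: (0, 0, 7, 9);  12: (3, 4, 1, 3);  13: (2, 0, 3, 3);  14: (4, 2, 1, 0);  15: (0, 1, 3, 6);  16: (0, 0, 7, 9)

Partition of {1..16} into 6 W_17-dot-orbits:

[[1, 5, 9, 15], [2, 4, 8, 13], [3, 11, 16], [6], [7, 10, 14], [12]]


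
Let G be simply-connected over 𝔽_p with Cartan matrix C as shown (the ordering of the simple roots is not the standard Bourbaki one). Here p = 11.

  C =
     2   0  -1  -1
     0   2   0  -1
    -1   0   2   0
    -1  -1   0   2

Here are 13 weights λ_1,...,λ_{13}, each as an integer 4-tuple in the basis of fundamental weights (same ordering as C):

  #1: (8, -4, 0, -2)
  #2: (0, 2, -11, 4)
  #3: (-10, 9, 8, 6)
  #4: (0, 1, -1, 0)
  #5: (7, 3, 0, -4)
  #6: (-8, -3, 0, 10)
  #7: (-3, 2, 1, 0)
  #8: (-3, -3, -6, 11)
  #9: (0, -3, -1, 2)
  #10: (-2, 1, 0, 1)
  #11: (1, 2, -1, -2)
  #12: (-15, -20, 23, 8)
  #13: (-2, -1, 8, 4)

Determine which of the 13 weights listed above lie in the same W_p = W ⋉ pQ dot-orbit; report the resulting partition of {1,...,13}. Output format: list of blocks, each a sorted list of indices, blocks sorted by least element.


Cartan matrix: type A_4 (|W|=120); un-permuting the 4 rows.

Folding the 13 weights λ_j+ρ into Ā_11 (reps in the given 4-coord order):

  λ_1 → (5, 1, 1, 3) · λ_2 → (5, 1, 1, 3) · λ_3 → (1, 2, 6, 2) · λ_4 → (1, 2, 0, 1) · λ_5 → (5, 1, 1, 3) · λ_6 → (1, 2, 6, 2) · λ_7 → (1, 2, 0, 1) · λ_8 → (5, 1, 1, 3) · λ_9 → (1, 2, 0, 1) · λ_10 → (1, 2, 0, 1) · λ_11 → (1, 2, 0, 1) · λ_12 → (1, 2, 2, 0) · λ_13 → (1, 2, 6, 2)

Partition of {1..13} into 4 W_11-dot-orbits:

[[1, 2, 5, 8], [3, 6, 13], [4, 7, 9, 10, 11], [12]]


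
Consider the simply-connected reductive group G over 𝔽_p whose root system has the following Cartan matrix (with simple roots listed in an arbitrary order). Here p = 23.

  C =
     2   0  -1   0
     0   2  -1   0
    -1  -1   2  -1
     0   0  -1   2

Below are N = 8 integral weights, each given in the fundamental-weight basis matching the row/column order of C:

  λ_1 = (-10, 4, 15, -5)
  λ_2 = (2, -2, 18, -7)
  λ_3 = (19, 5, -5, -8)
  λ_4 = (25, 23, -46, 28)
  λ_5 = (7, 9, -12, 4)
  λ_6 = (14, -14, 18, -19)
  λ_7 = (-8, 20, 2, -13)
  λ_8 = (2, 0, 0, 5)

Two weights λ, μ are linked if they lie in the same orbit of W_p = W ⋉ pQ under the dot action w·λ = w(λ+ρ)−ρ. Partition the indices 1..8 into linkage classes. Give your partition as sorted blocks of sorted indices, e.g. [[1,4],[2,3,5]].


Root system D_4: the 4×4 matrix C matches after relabeling.

Folding the 8 weights λ_j+ρ into Ā_23 (reps in the given 4-coord order):

    1: (9, 5, 2, 4)
    2: (3, 1, 1, 6)
    3: (9, 5, 2, 4)
    4: (3, 1, 1, 6)
    5: (3, 1, 1, 6)
    6: (3, 1, 1, 6)
    7: (9, 5, 2, 4)
    8: (3, 1, 1, 6)

2 distinct reps among the 8 weights ⇒ 2 W_23-linkage classes:

[[1, 3, 7], [2, 4, 5, 6, 8]]


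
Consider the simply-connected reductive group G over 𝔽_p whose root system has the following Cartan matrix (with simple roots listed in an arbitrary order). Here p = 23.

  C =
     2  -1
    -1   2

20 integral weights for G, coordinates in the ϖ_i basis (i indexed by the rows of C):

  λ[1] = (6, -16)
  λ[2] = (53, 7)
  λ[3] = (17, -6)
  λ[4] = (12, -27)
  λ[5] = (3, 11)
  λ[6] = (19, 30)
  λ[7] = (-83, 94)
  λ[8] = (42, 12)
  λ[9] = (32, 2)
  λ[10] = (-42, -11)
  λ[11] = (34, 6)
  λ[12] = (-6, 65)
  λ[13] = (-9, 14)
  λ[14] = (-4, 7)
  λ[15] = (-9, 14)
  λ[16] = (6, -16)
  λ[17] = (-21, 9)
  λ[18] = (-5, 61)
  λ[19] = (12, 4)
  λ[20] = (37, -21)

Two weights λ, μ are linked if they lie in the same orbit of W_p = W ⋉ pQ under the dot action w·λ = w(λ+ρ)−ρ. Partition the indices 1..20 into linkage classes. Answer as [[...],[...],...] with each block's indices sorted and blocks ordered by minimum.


C ↔ A_2 under row/col permutation; |W(A_2)| = 6.

Each λ_j+ρ reduced to Ā_23; 2-tuples below use C's row order:

  λ_1 → (8, 7);  λ_2 → (8, 7);  λ_3 → (13, 5);  λ_4 → (10, 10);  λ_5 → (4, 12);  λ_6 → (3, 5);  λ_7 → (10, 10);  λ_8 → (10, 10);  λ_9 → (10, 10);  λ_10 → (13, 5);  λ_11 → (4, 12);  λ_12 → (3, 5);  λ_13 → (8, 7);  λ_14 → (3, 5);  λ_15 → (8, 7);  λ_16 → (8, 7);  λ_17 → (10, 10);  λ_18 → (7, 4);  λ_19 → (13, 5);  λ_20 → (3, 5)

These 20 weights hit 6 W_23-dot-orbits; sizes (5, 3, 5, 2, 4, 1):

[[1, 2, 13, 15, 16], [3, 10, 19], [4, 7, 8, 9, 17], [5, 11], [6, 12, 14, 20], [18]]


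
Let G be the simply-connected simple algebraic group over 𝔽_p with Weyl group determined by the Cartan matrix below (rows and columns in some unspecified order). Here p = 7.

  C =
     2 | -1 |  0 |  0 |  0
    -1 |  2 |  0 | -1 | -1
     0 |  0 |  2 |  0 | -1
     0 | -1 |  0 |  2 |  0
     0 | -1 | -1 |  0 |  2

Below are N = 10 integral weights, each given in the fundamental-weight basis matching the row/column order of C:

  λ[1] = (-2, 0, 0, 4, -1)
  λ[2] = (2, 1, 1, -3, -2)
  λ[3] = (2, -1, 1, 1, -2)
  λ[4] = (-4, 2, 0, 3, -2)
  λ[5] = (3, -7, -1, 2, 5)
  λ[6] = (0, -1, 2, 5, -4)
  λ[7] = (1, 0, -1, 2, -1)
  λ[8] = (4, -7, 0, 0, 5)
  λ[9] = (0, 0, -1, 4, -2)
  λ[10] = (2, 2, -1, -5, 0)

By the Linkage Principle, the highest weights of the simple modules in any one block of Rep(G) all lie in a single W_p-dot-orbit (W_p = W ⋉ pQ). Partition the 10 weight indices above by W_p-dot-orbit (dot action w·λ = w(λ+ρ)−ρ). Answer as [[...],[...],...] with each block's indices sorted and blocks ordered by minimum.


Cartan matrix: type D_5 (|W|=1920); un-permuting the 5 rows.

Folding the 10 weights λ_j+ρ into Ā_7 (reps in the given 5-coord order):

  λ_1 → (1, 0, 1, 5, 0);  λ_2 → (2, 1, 1, 1, 0);  λ_3 → (2, 1, 1, 1, 0);  λ_4 → (2, 1, 0, 3, 0);  λ_5 → (2, 1, 0, 3, 0);  λ_6 → (2, 1, 0, 3, 0);  λ_7 → (2, 1, 0, 3, 0);  λ_8 → (1, 0, 1, 5, 0);  λ_9 → (1, 0, 1, 5, 0);  λ_10 → (2, 1, 0, 3, 0)

3 distinct reps among the 10 weights ⇒ 3 W_7-linkage classes:

[[1, 8, 9], [2, 3], [4, 5, 6, 7, 10]]


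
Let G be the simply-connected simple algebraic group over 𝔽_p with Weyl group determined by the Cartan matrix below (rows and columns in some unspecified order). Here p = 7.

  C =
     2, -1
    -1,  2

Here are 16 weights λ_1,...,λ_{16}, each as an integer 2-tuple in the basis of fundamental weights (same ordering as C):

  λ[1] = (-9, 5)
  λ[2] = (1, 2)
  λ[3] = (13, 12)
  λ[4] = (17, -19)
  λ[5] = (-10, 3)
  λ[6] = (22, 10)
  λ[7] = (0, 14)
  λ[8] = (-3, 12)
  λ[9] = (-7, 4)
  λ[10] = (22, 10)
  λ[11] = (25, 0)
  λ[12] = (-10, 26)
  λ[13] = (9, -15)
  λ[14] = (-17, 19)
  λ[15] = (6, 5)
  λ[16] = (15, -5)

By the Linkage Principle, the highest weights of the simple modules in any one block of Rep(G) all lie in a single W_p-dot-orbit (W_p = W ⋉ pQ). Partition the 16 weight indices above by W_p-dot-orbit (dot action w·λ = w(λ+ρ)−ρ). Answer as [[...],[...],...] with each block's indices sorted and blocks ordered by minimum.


C ↔ A_2 under row/col permutation; |W(A_2)| = 6.

Alcove-folded reps (p=7, 16 weights, presented ϖ-order):

  λ_1 → (5, 1)
  λ_2 → (2, 3)
  λ_3 → (1, 0)
  λ_4 → (3, 0)
  λ_5 → (2, 3)
  λ_6 → (4, 1)
  λ_7 → (5, 1)
  λ_8 → (4, 1)
  λ_9 → (5, 1)
  λ_10 → (4, 1)
  λ_11 → (5, 1)
  λ_12 → (4, 1)
  λ_13 → (3, 0)
  λ_14 → (4, 1)
  λ_15 → (1, 0)
  λ_16 → (2, 3)

Grouping the 16 weights by Ā_7-representative: 5 linkage classes.

[[1, 7, 9, 11], [2, 5, 16], [3, 15], [4, 13], [6, 8, 10, 12, 14]]


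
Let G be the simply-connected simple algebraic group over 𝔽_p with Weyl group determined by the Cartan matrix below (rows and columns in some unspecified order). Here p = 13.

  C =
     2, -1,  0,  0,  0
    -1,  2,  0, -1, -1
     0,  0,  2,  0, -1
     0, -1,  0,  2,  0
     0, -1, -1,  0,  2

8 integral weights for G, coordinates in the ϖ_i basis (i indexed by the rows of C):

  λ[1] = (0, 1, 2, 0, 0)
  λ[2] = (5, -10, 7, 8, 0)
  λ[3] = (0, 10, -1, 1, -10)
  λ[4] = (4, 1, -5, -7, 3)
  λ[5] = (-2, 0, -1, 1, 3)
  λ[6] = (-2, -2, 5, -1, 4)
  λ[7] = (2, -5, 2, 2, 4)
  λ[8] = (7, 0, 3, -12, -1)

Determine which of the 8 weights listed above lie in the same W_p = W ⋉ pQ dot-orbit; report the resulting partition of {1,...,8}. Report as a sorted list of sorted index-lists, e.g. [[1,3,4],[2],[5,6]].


Dynkin diagram of C (from the 8 off-diagonal −1 entries): D_5.

Each λ_j+ρ reduced to Ā_13; 5-tuples below use C's row order:

    [1] (1, 2, 3, 1, 1)
    [2] (1, 0, 0, 2, 4)
    [3] (0, 1, 6, 1, 2)
    [4] (1, 0, 0, 2, 4)
    [5] (1, 0, 0, 2, 4)
    [6] (0, 1, 6, 1, 2)
    [7] (1, 2, 3, 1, 1)
    [8] (0, 1, 6, 1, 2)

Linkage partition of the 8 weights (3 classes, p=13):

[[1, 7], [2, 4, 5], [3, 6, 8]]


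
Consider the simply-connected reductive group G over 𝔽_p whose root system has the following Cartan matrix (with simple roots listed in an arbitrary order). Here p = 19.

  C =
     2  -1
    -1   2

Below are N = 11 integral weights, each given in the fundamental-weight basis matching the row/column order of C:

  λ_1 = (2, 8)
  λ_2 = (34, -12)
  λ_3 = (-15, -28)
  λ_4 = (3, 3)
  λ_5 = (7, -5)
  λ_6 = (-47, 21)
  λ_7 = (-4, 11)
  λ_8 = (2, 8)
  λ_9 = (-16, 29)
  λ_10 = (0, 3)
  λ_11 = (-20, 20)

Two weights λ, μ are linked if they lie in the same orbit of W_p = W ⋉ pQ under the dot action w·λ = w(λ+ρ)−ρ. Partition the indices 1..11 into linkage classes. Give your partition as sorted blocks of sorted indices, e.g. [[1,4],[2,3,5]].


Root system A_2: the 2×2 matrix C matches after relabeling.

λ_j+ρ reflected into Ā_19 (⟨·,θ^∨⟩≤19); 2-tuples as given:

  λ_1+ρ ↦ (3, 9)
  λ_2+ρ ↦ (3, 5)
  λ_3+ρ ↦ (3, 5)
  λ_4+ρ ↦ (4, 4)
  λ_5+ρ ↦ (4, 4)
  λ_6+ρ ↦ (3, 5)
  λ_7+ρ ↦ (3, 9)
  λ_8+ρ ↦ (3, 9)
  λ_9+ρ ↦ (4, 4)
  λ_10+ρ ↦ (1, 4)
  λ_11+ρ ↦ (17, 0)

5 distinct reps among the 11 weights ⇒ 5 W_19-linkage classes:

[[1, 7, 8], [2, 3, 6], [4, 5, 9], [10], [11]]


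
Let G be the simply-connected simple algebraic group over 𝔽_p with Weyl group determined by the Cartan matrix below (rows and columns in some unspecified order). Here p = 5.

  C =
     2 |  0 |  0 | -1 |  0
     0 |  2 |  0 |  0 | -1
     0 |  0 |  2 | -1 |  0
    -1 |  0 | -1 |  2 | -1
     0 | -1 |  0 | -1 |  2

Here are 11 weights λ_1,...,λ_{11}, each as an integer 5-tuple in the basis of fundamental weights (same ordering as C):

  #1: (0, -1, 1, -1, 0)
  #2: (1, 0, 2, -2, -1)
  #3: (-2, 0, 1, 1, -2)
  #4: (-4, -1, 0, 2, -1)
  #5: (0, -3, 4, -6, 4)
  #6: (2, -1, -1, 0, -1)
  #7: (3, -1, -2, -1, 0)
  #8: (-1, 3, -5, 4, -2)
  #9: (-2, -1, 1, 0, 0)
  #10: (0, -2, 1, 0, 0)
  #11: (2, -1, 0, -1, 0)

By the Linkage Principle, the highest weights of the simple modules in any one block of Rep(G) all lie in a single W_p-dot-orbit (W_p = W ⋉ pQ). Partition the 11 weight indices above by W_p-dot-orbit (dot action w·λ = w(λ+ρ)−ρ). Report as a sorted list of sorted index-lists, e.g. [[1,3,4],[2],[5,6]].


C ↔ D_5 under row/col permutation; |W(D_5)| = 1920.

Ā_5 reps of the 11 weights (D_5, coords as presented):

  λ_1 → (1, 0, 2, 0, 1) · λ_2 → (1, 0, 2, 0, 1) · λ_3 → (1, 0, 2, 0, 1) · λ_4 → (3, 0, 1, 0, 0) · λ_5 → (3, 0, 1, 0, 0) · λ_6 → (3, 0, 0, 1, 0) · λ_7 → (3, 0, 0, 1, 0) · λ_8 → (3, 0, 1, 0, 0) · λ_9 → (1, 0, 2, 0, 1) · λ_10 → (1, 0, 2, 0, 1) · λ_11 → (3, 0, 1, 0, 0)

Grouping the 11 weights by Ā_5-representative: 3 linkage classes.

[[1, 2, 3, 9, 10], [4, 5, 8, 11], [6, 7]]


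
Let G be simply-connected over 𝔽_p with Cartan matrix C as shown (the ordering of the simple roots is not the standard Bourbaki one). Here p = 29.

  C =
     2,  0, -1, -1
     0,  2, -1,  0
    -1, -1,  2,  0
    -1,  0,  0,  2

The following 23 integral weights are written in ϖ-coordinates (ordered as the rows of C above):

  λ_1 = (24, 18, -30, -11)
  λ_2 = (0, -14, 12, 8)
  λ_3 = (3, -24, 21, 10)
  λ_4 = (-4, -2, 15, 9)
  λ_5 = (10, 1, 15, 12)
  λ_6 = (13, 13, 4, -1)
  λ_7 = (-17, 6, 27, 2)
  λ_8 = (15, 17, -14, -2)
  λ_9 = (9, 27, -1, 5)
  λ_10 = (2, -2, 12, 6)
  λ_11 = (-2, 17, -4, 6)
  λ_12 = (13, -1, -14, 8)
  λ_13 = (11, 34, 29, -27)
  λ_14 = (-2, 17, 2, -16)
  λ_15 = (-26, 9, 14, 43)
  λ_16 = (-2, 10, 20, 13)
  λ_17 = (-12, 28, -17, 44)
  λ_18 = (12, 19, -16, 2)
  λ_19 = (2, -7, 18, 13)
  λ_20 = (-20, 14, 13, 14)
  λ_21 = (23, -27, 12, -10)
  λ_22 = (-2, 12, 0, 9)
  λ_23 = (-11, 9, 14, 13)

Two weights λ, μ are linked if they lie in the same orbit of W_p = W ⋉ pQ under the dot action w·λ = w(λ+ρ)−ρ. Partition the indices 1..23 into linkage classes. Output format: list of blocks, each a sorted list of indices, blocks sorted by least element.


Cartan matrix: type A_4 (|W|=120); un-permuting the 4 rows.

Ā_29 reps of the 23 weights (A_4, coords as presented):

  λ_1 → (10, 10, 5, 4);  λ_2 → (1, 13, 0, 9);  λ_3 → (3, 14, 1, 3);  λ_4 → (3, 1, 12, 7);  λ_5 → (11, 11, 5, 0);  λ_6 → (10, 10, 5, 4);  λ_7 → (3, 1, 12, 7);  λ_8 → (2, 5, 13, 1);  λ_9 → (1, 13, 0, 9);  λ_10 → (3, 1, 12, 7);  λ_11 → (3, 14, 1, 3);  λ_12 → (1, 13, 0, 9);  λ_13 → (3, 1, 12, 7);  λ_14 → (2, 5, 13, 1);  λ_15 → (10, 10, 5, 4);  λ_16 → (2, 5, 13, 1);  λ_17 → (11, 11, 5, 0);  λ_18 → (2, 5, 13, 1);  λ_19 → (3, 1, 12, 7);  λ_20 → (10, 10, 5, 4);  λ_21 → (2, 5, 13, 1);  λ_22 → (1, 13, 0, 9);  λ_23 → (10, 10, 5, 4)

The 23 indices split into 6 linkage classes (same alcove rep ⇔ same W_29-dot-orbit):

[[1, 6, 15, 20, 23], [2, 9, 12, 22], [3, 11], [4, 7, 10, 13, 19], [5, 17], [8, 14, 16, 18, 21]]


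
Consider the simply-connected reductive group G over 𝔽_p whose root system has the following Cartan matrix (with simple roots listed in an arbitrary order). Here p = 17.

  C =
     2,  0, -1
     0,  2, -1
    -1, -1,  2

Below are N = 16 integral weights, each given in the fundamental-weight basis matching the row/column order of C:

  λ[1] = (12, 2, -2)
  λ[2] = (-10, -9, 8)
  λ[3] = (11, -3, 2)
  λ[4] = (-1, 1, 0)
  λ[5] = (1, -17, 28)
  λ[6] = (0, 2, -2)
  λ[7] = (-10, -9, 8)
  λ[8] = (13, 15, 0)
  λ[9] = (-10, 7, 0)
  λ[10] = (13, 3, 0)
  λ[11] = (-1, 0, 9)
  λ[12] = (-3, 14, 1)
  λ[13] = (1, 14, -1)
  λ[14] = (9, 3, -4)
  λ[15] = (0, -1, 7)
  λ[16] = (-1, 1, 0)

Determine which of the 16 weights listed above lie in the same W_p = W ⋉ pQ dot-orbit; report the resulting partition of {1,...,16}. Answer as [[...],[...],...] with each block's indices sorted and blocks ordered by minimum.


A_3 Cartan matrix, 3 simple roots permuted; ρ=(1,1,1).

Folding the 16 weights λ_j+ρ into Ā_17 (reps in the given 3-coord order):

  [1] (12, 2, 1)
  [2] (1, 0, 8)
  [3] (12, 2, 1)
  [4] (0, 2, 1)
  [5] (12, 2, 1)
  [6] (0, 2, 1)
  [7] (1, 0, 8)
  [8] (0, 2, 1)
  [9] (1, 0, 8)
  [10] (12, 2, 1)
  [11] (0, 1, 10)
  [12] (2, 15, 0)
  [13] (2, 15, 0)
  [14] (7, 1, 3)
  [15] (1, 0, 8)
  [16] (0, 2, 1)

These 16 weights hit 6 W_17-dot-orbits; sizes (4, 4, 4, 1, 2, 1):

[[1, 3, 5, 10], [2, 7, 9, 15], [4, 6, 8, 16], [11], [12, 13], [14]]


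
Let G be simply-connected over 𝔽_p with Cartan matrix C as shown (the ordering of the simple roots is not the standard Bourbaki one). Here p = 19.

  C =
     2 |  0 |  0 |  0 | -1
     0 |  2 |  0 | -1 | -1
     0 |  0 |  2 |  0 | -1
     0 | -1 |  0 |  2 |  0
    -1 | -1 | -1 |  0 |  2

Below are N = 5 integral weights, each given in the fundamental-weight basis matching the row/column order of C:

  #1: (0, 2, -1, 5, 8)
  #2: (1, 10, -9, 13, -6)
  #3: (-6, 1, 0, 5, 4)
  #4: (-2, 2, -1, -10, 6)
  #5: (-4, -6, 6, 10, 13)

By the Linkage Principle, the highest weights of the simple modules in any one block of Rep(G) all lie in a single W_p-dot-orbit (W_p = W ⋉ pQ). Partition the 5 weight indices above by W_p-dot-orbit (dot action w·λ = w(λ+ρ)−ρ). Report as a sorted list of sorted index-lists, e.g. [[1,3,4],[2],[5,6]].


Root system D_5: the 5×5 matrix C matches after relabeling.

Each λ_j+ρ reduced to Ā_19; 5-tuples below use C's row order:

  1: (1, 6, 0, 3, 0);  2: (5, 2, 1, 6, 0);  3: (5, 2, 1, 6, 0);  4: (1, 6, 0, 3, 0);  5: (5, 2, 1, 6, 0)

Linkage partition of the 5 weights (2 classes, p=19):

[[1, 4], [2, 3, 5]]


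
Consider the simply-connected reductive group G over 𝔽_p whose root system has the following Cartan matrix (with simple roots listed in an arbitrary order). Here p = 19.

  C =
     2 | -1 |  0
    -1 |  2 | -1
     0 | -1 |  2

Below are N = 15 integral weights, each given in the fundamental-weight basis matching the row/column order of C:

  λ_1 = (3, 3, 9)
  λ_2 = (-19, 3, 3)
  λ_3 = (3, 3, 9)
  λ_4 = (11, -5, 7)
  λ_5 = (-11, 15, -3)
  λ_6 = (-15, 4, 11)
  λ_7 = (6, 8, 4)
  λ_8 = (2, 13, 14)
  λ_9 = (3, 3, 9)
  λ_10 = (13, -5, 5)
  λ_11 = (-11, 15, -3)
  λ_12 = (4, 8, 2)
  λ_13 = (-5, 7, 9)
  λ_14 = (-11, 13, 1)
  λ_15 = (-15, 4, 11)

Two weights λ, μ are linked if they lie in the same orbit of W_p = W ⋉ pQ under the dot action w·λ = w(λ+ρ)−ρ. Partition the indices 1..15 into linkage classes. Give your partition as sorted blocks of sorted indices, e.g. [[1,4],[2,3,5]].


Cartan matrix: type A_3 (|W|=24); un-permuting the 3 rows.

W_19-reps of the 15 weights in Ā_19 (same 3-coord order as C):

  λ_1+ρ ↦ (4, 4, 10)
  λ_2+ρ ↦ (4, 4, 10)
  λ_3+ρ ↦ (4, 4, 10)
  λ_4+ρ ↦ (8, 4, 4)
  λ_5+ρ ↦ (10, 4, 2)
  λ_6+ρ ↦ (5, 9, 3)
  λ_7+ρ ↦ (5, 9, 3)
  λ_8+ρ ↦ (10, 4, 2)
  λ_9+ρ ↦ (4, 4, 10)
  λ_10+ρ ↦ (10, 4, 2)
  λ_11+ρ ↦ (10, 4, 2)
  λ_12+ρ ↦ (5, 9, 3)
  λ_13+ρ ↦ (4, 4, 10)
  λ_14+ρ ↦ (10, 4, 2)
  λ_15+ρ ↦ (5, 9, 3)

4 distinct reps among the 15 weights ⇒ 4 W_19-linkage classes:

[[1, 2, 3, 9, 13], [4], [5, 8, 10, 11, 14], [6, 7, 12, 15]]


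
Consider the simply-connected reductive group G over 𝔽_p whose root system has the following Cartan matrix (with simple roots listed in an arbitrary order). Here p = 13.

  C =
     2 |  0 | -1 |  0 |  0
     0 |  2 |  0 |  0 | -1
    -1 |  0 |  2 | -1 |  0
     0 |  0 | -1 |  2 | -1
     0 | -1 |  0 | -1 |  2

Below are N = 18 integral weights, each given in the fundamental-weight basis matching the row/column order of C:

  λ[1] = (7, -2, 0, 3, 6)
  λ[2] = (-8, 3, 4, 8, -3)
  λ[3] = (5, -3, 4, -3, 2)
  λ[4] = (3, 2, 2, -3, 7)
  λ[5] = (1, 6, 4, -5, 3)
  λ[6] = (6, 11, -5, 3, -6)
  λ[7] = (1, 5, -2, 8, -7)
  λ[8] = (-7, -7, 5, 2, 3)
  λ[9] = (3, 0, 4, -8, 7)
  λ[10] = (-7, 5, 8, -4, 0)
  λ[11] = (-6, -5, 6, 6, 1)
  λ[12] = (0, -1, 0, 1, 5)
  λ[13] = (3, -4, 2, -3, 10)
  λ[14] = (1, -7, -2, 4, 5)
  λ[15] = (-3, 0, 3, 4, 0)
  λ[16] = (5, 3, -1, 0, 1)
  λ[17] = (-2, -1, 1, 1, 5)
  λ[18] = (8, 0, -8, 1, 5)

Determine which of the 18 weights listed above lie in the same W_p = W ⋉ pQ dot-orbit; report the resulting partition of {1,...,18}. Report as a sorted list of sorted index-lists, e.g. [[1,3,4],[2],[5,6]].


C ↔ A_5 under row/col permutation; |W(A_5)| = 720.

Alcove-folded reps (p=13, 18 weights, presented ϖ-order):

  1: (1, 6, 1, 4, 0)
  2: (2, 1, 2, 5, 1)
  3: (6, 1, 3, 1, 1)
  4: (1, 0, 1, 2, 6)
  5: (1, 6, 1, 4, 0)
  6: (1, 6, 1, 4, 0)
  7: (1, 0, 1, 2, 6)
  8: (6, 4, 0, 1, 2)
  9: (2, 1, 2, 5, 1)
  10: (6, 4, 0, 1, 2)
  11: (2, 1, 2, 5, 1)
  12: (1, 0, 1, 2, 6)
  13: (1, 0, 1, 2, 6)
  14: (1, 6, 1, 4, 0)
  15: (2, 1, 2, 5, 1)
  16: (6, 4, 0, 1, 2)
  17: (1, 0, 1, 2, 6)
  18: (2, 1, 2, 5, 1)

Grouping the 18 weights by Ā_13-representative: 5 linkage classes.

[[1, 5, 6, 14], [2, 9, 11, 15, 18], [3], [4, 7, 12, 13, 17], [8, 10, 16]]


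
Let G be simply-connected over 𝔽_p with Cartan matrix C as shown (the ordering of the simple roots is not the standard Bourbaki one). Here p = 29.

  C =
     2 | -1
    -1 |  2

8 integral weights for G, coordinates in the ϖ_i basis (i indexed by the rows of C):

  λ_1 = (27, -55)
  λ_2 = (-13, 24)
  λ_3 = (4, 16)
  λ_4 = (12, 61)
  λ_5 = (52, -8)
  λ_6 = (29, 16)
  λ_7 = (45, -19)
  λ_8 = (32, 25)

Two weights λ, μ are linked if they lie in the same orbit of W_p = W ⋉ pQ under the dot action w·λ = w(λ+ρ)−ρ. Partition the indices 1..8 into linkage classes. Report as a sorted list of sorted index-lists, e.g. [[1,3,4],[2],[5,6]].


Cartan matrix: type A_2 (|W|=6); un-permuting the 2 rows.

Folding the 8 weights λ_j+ρ into Ā_29 (reps in the given 2-coord order):

  λ_1 → (1, 3);  λ_2 → (12, 13);  λ_3 → (5, 17);  λ_4 → (12, 13);  λ_5 → (5, 17);  λ_6 → (11, 1);  λ_7 → (11, 1);  λ_8 → (1, 3)

These 8 weights hit 4 W_29-dot-orbits; sizes (2, 2, 2, 2):

[[1, 8], [2, 4], [3, 5], [6, 7]]
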